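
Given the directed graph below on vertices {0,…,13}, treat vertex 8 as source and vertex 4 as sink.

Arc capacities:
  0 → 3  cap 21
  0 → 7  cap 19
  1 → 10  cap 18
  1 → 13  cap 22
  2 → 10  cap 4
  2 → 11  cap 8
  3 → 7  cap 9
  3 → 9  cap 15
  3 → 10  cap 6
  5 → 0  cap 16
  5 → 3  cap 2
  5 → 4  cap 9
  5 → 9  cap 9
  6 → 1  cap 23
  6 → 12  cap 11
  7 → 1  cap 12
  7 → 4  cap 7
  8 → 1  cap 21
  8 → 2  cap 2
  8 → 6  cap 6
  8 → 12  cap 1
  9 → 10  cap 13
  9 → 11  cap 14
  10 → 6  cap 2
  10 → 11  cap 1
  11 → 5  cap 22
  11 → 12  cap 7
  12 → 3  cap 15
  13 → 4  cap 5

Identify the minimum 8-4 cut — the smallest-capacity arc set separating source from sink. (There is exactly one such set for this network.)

Min-cut arcs: {(8,2), (8,6), (8,12), (10,6), (10,11), (13,4)} (total capacity 17)

augment #1: 8→1→13→4 push 5
augment #2: 8→2→11→5→4 push 2
augment #3: 8→12→3→7→4 push 1
augment #4: 8→1→10→11→5→4 push 1
augment #5: 8→6→12→3→7→4 push 6
augment #6: 8→1→10→6→12→3→9→11→5→4 push 2
max flow = 17; residual-reachable set from 8 gives S-side
cut edges (S→T): {(8,2), (8,6), (8,12), (10,6), (10,11), (13,4)} total cap 17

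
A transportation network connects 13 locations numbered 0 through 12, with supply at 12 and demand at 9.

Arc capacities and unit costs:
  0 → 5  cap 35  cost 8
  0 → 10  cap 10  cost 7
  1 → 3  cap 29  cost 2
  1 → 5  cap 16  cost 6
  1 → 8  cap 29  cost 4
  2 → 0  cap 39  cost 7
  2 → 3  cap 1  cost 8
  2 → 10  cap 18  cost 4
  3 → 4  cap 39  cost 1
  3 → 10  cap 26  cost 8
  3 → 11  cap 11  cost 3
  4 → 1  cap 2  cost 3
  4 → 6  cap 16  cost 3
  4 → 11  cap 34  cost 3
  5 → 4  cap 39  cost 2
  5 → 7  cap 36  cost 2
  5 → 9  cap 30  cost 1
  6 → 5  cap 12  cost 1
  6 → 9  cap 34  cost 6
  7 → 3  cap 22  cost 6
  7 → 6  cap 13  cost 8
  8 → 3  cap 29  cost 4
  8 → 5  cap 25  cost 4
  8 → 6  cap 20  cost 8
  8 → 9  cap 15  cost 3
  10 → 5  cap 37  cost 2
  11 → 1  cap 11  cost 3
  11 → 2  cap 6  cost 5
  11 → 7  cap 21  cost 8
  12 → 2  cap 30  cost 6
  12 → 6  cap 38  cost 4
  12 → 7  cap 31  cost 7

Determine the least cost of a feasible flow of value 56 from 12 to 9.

shortest-cost path #1: 12→6→5→9 push 12 @ unit cost 6 (adds 72)
shortest-cost path #2: 12→6→9 push 26 @ unit cost 10 (adds 260)
shortest-cost path #3: 12→2→10→5→9 push 18 @ unit cost 13 (adds 234)
total cost = 566

Minimum cost for 56 units: 566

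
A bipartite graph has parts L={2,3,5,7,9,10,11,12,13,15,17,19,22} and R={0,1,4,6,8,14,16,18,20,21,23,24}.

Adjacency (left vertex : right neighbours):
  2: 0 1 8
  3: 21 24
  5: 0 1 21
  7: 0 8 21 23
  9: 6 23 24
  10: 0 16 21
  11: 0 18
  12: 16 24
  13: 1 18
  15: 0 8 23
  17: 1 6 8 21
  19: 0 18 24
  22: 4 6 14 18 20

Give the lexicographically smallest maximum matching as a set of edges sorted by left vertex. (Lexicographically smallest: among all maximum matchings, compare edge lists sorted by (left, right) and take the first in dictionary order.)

|M| = 10 (so the lex-smallest maximum matching has 10 edges)
process left vertices in ascending order; for each, take the smallest-labelled available neighbour that still permits 10 edges overall, or leave it unmatched if none does
lex-smallest matching: {2-0, 3-21, 5-1, 7-8, 9-6, 10-16, 11-18, 12-24, 15-23, 22-4}

Lex-smallest maximum matching: {(2,0), (3,21), (5,1), (7,8), (9,6), (10,16), (11,18), (12,24), (15,23), (22,4)}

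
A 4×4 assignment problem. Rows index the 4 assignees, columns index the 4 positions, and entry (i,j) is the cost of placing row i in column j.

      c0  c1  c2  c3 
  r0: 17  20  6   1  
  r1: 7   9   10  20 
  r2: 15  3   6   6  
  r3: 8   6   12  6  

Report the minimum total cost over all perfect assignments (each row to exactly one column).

optimal assignment: row0→col3 (cost 1), row1→col0 (cost 7), row2→col2 (cost 6), row3→col1 (cost 6)
total = 1 + 7 + 6 + 6 = 20

Minimum assignment cost: 20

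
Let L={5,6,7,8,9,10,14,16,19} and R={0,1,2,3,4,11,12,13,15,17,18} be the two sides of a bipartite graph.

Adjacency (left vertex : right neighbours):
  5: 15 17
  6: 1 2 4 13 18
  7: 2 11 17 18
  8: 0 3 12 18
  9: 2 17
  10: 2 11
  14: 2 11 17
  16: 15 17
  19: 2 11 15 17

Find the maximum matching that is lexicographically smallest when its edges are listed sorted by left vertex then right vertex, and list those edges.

|M| = 7 (so the lex-smallest maximum matching has 7 edges)
process left vertices in ascending order; for each, take the smallest-labelled available neighbour that still permits 7 edges overall, or leave it unmatched if none does
lex-smallest matching: {5-15, 6-1, 7-18, 8-0, 9-2, 10-11, 14-17}

Lex-smallest maximum matching: {(5,15), (6,1), (7,18), (8,0), (9,2), (10,11), (14,17)}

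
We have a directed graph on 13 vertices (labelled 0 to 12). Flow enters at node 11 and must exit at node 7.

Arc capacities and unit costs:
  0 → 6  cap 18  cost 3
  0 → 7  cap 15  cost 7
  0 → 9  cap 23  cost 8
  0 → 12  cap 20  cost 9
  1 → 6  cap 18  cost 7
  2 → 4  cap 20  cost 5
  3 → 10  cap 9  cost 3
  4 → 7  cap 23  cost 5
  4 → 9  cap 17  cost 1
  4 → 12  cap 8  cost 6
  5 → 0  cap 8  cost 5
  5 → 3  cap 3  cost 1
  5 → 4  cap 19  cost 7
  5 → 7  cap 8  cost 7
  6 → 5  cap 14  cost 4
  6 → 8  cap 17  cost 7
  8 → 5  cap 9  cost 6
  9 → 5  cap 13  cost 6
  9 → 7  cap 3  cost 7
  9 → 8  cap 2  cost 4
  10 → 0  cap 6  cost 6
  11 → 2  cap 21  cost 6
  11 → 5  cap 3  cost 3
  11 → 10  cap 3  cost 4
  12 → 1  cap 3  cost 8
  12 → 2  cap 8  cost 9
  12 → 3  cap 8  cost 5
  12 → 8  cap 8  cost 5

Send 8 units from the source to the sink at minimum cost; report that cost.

shortest-cost path #1: 11→5→7 push 3 @ unit cost 10 (adds 30)
shortest-cost path #2: 11→2→4→7 push 5 @ unit cost 16 (adds 80)
total cost = 110

Minimum cost for 8 units: 110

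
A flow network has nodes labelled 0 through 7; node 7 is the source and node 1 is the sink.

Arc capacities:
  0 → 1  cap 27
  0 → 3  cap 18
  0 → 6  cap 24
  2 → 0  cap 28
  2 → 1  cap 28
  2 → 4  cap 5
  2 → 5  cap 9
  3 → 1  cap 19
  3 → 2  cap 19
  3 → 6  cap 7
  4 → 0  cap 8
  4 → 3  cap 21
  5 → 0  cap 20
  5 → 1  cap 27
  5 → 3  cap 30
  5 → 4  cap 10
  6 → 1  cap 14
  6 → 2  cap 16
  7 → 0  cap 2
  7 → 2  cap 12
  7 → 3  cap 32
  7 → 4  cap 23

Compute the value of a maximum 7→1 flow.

augment #1: 7→0→1 bottleneck 2, total now 2
augment #2: 7→2→1 bottleneck 12, total now 14
augment #3: 7→3→1 bottleneck 19, total now 33
augment #4: 7→3→2→1 bottleneck 13, total now 46
augment #5: 7→4→0→1 bottleneck 8, total now 54
augment #6: 7→4→3→2→1 bottleneck 3, total now 57
augment #7: 7→4→3→6→1 bottleneck 7, total now 64
augment #8: 7→4→3→2→0→1 bottleneck 3, total now 67

Maximum flow value: 67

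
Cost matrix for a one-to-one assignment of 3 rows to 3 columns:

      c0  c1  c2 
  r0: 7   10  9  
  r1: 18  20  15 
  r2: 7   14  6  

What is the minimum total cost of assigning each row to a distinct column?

optimal assignment: row0→col1 (cost 10), row1→col2 (cost 15), row2→col0 (cost 7)
total = 10 + 15 + 7 = 32

Minimum assignment cost: 32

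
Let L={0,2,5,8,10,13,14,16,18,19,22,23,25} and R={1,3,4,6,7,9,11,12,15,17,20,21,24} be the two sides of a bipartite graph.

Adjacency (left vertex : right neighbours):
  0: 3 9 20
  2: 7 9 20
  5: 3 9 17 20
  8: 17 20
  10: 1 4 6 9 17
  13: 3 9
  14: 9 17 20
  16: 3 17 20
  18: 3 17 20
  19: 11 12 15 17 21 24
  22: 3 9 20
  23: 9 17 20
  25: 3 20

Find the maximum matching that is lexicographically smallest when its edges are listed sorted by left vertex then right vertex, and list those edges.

Lex-smallest maximum matching: {(0,3), (2,7), (5,9), (8,17), (10,1), (14,20), (19,11)}

|M| = 7 (so the lex-smallest maximum matching has 7 edges)
process left vertices in ascending order; for each, take the smallest-labelled available neighbour that still permits 7 edges overall, or leave it unmatched if none does
lex-smallest matching: {0-3, 2-7, 5-9, 8-17, 10-1, 14-20, 19-11}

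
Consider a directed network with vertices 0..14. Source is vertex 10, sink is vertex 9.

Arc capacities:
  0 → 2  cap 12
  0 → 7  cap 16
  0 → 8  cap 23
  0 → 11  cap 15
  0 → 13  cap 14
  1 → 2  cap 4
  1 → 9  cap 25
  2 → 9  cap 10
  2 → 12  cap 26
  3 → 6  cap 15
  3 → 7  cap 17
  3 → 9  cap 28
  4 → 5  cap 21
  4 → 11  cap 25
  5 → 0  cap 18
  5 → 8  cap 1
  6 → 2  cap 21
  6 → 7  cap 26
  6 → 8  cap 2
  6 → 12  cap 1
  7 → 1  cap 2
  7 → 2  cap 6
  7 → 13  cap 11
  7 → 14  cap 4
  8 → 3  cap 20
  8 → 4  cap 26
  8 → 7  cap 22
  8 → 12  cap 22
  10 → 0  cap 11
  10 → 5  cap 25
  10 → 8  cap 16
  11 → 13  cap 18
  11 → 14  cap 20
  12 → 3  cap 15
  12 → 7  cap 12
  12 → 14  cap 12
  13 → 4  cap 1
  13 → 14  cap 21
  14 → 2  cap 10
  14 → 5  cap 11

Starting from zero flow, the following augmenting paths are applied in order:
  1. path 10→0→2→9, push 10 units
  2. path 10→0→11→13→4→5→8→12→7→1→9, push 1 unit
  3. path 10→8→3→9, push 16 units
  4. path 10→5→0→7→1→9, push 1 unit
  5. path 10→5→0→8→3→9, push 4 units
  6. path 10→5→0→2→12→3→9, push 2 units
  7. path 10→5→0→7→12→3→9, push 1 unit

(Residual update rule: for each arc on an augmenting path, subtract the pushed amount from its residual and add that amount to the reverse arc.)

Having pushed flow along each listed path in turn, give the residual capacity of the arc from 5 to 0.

after path 1 (10→0→2→9, push 10): res(5,0)=18
after path 2 (10→0→11→13→4→5→8→12→7→1→9, push 1): res(5,0)=18
after path 3 (10→8→3→9, push 16): res(5,0)=18
after path 4 (10→5→0→7→1→9, push 1): res(5,0)=17
after path 5 (10→5→0→8→3→9, push 4): res(5,0)=13
after path 6 (10→5→0→2→12→3→9, push 2): res(5,0)=11
after path 7 (10→5→0→7→12→3→9, push 1): res(5,0)=10

Residual capacity of (5,0): 10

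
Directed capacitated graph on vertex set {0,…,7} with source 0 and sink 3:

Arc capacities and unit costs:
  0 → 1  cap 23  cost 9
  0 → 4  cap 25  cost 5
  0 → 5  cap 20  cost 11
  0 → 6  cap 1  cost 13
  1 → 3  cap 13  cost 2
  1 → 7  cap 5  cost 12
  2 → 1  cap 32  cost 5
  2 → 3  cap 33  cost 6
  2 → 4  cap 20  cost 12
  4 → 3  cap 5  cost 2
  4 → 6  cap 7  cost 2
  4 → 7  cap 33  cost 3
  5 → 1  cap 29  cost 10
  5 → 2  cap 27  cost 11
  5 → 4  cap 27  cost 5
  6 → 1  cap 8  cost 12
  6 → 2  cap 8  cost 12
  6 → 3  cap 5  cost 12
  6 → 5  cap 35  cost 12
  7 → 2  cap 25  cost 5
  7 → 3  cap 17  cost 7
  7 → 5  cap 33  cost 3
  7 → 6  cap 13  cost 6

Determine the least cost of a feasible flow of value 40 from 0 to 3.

shortest-cost path #1: 0→4→3 push 5 @ unit cost 7 (adds 35)
shortest-cost path #2: 0→1→3 push 13 @ unit cost 11 (adds 143)
shortest-cost path #3: 0→4→7→3 push 17 @ unit cost 15 (adds 255)
shortest-cost path #4: 0→4→6→3 push 3 @ unit cost 19 (adds 57)
shortest-cost path #5: 0→6→3 push 1 @ unit cost 25 (adds 25)
shortest-cost path #6: 0→5→2→3 push 1 @ unit cost 28 (adds 28)
total cost = 543

Minimum cost for 40 units: 543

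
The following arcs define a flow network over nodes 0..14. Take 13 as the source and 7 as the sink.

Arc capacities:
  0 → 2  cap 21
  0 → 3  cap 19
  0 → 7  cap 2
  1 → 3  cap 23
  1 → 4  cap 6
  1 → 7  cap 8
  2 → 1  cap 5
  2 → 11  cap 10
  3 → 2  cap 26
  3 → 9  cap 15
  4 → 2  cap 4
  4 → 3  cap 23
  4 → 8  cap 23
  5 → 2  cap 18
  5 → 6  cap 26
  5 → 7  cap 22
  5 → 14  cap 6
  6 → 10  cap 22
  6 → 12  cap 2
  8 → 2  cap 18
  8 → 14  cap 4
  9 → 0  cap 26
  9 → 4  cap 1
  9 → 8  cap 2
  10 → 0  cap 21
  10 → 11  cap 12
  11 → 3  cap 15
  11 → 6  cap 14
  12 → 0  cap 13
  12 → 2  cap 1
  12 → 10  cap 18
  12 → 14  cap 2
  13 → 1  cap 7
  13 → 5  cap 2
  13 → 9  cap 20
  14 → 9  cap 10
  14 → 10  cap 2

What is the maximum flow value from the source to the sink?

augment #1: 13→1→7 bottleneck 7, total now 7
augment #2: 13→5→7 bottleneck 2, total now 9
augment #3: 13→9→0→7 bottleneck 2, total now 11
augment #4: 13→9→0→2→1→7 bottleneck 1, total now 12

Maximum flow value: 12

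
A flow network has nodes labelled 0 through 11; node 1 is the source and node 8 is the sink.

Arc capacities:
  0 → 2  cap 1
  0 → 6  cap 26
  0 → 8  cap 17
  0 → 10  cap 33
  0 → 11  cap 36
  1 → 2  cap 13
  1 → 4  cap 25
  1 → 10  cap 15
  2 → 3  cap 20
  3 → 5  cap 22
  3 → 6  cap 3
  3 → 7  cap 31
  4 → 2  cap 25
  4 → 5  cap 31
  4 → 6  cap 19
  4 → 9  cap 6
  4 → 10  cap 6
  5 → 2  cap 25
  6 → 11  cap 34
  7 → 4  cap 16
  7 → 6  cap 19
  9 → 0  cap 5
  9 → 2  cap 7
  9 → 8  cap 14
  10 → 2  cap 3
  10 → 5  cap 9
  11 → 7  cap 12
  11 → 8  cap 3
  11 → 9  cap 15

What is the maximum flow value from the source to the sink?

augment #1: 1→4→9→8 bottleneck 6, total now 6
augment #2: 1→4→6→11→8 bottleneck 3, total now 9
augment #3: 1→4→6→11→9→8 bottleneck 8, total now 17
augment #4: 1→4→6→11→9→0→8 bottleneck 5, total now 22

Maximum flow value: 22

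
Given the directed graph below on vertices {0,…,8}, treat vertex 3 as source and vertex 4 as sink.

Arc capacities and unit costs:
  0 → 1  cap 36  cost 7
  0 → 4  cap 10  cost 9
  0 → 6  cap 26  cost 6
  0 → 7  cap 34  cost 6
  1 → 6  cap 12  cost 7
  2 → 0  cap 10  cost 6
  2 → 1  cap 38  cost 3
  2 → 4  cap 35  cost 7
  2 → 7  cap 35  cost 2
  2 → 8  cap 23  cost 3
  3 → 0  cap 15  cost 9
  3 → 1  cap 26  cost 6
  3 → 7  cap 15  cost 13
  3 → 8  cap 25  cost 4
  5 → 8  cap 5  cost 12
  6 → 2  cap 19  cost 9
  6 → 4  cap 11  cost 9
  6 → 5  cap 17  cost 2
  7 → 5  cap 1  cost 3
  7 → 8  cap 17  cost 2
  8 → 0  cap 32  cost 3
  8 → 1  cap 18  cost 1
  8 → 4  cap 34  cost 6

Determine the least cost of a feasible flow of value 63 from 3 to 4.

Minimum cost for 63 units: 1125

shortest-cost path #1: 3→8→4 push 25 @ unit cost 10 (adds 250)
shortest-cost path #2: 3→0→4 push 10 @ unit cost 18 (adds 180)
shortest-cost path #3: 3→7→8→4 push 9 @ unit cost 21 (adds 189)
shortest-cost path #4: 3→1→6→4 push 11 @ unit cost 22 (adds 242)
shortest-cost path #5: 3→1→6→2→4 push 1 @ unit cost 29 (adds 29)
shortest-cost path #6: 3→0→6→2→4 push 5 @ unit cost 31 (adds 155)
shortest-cost path #7: 3→7→8→0→6→2→4 push 2 @ unit cost 40 (adds 80)
total cost = 1125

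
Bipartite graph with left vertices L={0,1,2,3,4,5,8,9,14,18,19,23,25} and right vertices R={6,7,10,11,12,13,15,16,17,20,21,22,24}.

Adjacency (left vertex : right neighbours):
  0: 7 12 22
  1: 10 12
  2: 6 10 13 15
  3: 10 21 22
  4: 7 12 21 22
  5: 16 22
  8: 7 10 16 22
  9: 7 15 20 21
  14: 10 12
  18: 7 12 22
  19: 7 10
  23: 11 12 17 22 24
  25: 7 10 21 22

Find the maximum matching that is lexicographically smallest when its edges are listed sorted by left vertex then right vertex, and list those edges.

|M| = 9 (so the lex-smallest maximum matching has 9 edges)
process left vertices in ascending order; for each, take the smallest-labelled available neighbour that still permits 9 edges overall, or leave it unmatched if none does
lex-smallest matching: {0-7, 1-10, 2-6, 3-21, 4-12, 5-16, 8-22, 9-15, 23-11}

Lex-smallest maximum matching: {(0,7), (1,10), (2,6), (3,21), (4,12), (5,16), (8,22), (9,15), (23,11)}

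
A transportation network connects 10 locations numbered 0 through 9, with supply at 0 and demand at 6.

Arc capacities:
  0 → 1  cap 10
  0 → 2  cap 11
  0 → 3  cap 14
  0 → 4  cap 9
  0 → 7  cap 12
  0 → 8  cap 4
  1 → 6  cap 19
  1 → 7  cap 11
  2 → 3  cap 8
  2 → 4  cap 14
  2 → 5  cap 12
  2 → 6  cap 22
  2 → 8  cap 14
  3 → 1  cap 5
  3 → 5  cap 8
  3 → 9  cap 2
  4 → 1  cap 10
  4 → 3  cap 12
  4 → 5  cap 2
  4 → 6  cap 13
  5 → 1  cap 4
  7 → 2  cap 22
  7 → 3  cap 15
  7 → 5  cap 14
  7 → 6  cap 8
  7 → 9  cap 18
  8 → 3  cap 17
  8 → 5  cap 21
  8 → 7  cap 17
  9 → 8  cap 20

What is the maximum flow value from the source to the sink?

Maximum flow value: 57

augment #1: 0→1→6 bottleneck 10, total now 10
augment #2: 0→2→6 bottleneck 11, total now 21
augment #3: 0→4→6 bottleneck 9, total now 30
augment #4: 0→7→6 bottleneck 8, total now 38
augment #5: 0→3→1→6 bottleneck 5, total now 43
augment #6: 0→7→2→6 bottleneck 4, total now 47
augment #7: 0→3→5→1→6 bottleneck 4, total now 51
augment #8: 0→8→7→2→6 bottleneck 4, total now 55
augment #9: 0→3→9→8→7→2→6 bottleneck 2, total now 57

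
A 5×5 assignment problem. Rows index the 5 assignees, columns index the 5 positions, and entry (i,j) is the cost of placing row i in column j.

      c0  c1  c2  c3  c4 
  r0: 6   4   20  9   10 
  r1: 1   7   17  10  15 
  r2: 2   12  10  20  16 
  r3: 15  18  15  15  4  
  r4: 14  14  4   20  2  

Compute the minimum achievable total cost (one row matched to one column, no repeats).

optimal assignment: row0→col1 (cost 4), row1→col3 (cost 10), row2→col0 (cost 2), row3→col4 (cost 4), row4→col2 (cost 4)
total = 4 + 10 + 2 + 4 + 4 = 24

Minimum assignment cost: 24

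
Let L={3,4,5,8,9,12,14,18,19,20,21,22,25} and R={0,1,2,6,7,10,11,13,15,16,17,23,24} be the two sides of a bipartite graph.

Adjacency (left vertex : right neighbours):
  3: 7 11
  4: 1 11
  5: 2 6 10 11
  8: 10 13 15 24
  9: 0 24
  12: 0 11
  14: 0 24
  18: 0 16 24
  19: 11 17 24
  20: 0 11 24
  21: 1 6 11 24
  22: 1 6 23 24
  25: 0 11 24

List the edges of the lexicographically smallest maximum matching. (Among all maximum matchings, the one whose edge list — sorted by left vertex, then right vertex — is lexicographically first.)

|M| = 11 (so the lex-smallest maximum matching has 11 edges)
process left vertices in ascending order; for each, take the smallest-labelled available neighbour that still permits 11 edges overall, or leave it unmatched if none does
lex-smallest matching: {3-7, 4-1, 5-2, 8-10, 9-0, 12-11, 14-24, 18-16, 19-17, 21-6, 22-23}

Lex-smallest maximum matching: {(3,7), (4,1), (5,2), (8,10), (9,0), (12,11), (14,24), (18,16), (19,17), (21,6), (22,23)}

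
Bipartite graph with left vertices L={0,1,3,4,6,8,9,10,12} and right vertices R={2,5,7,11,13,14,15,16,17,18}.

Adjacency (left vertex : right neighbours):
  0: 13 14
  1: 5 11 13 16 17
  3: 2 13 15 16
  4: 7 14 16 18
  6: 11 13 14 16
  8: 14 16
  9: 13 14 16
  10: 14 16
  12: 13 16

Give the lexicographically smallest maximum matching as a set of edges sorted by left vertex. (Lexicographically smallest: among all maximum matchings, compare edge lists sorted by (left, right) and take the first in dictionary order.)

Lex-smallest maximum matching: {(0,13), (1,5), (3,2), (4,7), (6,11), (8,14), (9,16)}

|M| = 7 (so the lex-smallest maximum matching has 7 edges)
process left vertices in ascending order; for each, take the smallest-labelled available neighbour that still permits 7 edges overall, or leave it unmatched if none does
lex-smallest matching: {0-13, 1-5, 3-2, 4-7, 6-11, 8-14, 9-16}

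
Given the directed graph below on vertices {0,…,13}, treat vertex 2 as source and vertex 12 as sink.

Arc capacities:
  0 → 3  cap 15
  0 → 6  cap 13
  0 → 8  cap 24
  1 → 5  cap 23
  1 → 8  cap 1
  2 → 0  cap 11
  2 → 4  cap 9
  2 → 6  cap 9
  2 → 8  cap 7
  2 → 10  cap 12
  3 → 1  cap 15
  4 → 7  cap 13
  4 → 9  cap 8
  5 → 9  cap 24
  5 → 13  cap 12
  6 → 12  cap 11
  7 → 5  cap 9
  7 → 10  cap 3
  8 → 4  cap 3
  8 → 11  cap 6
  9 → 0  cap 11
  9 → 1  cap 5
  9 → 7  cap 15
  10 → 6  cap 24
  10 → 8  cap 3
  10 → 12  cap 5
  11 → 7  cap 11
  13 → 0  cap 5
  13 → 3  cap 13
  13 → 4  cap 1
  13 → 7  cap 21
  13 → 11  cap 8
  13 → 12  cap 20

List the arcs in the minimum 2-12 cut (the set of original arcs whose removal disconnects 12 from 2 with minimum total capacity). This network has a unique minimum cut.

augment #1: 2→6→12 push 9
augment #2: 2→10→12 push 5
augment #3: 2→0→6→12 push 2
augment #4: 2→4→7→5→13→12 push 9
augment #5: 2→0→3→1→5→13→12 push 3
max flow = 28; residual-reachable set from 2 gives S-side
cut edges (S→T): {(5,13), (6,12), (10,12)} total cap 28

Min-cut arcs: {(5,13), (6,12), (10,12)} (total capacity 28)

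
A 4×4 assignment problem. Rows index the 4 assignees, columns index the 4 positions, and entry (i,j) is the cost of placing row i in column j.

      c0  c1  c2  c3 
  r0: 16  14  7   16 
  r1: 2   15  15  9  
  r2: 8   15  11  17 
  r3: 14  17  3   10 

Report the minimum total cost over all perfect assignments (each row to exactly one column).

one of 2 optimal assignments: row0→col1 (cost 14), row1→col3 (cost 9), row2→col0 (cost 8), row3→col2 (cost 3)
total = 14 + 9 + 8 + 3 = 34

Minimum assignment cost: 34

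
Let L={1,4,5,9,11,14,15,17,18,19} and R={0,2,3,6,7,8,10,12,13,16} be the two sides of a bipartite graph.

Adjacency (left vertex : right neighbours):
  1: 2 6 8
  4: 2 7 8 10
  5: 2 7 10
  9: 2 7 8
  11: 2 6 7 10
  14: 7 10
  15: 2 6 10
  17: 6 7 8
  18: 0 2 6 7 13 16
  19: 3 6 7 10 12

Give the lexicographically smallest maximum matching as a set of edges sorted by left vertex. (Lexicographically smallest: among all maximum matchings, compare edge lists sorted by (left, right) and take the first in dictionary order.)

Lex-smallest maximum matching: {(1,2), (4,7), (5,10), (9,8), (11,6), (18,0), (19,3)}

|M| = 7 (so the lex-smallest maximum matching has 7 edges)
process left vertices in ascending order; for each, take the smallest-labelled available neighbour that still permits 7 edges overall, or leave it unmatched if none does
lex-smallest matching: {1-2, 4-7, 5-10, 9-8, 11-6, 18-0, 19-3}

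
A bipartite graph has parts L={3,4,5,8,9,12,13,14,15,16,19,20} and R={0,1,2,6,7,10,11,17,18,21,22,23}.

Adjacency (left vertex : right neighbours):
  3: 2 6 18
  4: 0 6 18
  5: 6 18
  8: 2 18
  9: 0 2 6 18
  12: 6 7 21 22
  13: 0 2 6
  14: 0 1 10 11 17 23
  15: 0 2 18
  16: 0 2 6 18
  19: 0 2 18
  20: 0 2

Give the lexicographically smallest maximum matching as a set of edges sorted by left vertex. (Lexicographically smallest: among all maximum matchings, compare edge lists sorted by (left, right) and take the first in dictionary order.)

Lex-smallest maximum matching: {(3,2), (4,0), (5,6), (8,18), (12,7), (14,1)}

|M| = 6 (so the lex-smallest maximum matching has 6 edges)
process left vertices in ascending order; for each, take the smallest-labelled available neighbour that still permits 6 edges overall, or leave it unmatched if none does
lex-smallest matching: {3-2, 4-0, 5-6, 8-18, 12-7, 14-1}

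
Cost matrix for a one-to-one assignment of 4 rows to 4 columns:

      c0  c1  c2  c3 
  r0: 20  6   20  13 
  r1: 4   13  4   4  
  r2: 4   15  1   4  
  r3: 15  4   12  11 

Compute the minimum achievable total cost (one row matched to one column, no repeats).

Minimum assignment cost: 22

one of 2 optimal assignments: row0→col1 (cost 6), row1→col0 (cost 4), row2→col2 (cost 1), row3→col3 (cost 11)
total = 6 + 4 + 1 + 11 = 22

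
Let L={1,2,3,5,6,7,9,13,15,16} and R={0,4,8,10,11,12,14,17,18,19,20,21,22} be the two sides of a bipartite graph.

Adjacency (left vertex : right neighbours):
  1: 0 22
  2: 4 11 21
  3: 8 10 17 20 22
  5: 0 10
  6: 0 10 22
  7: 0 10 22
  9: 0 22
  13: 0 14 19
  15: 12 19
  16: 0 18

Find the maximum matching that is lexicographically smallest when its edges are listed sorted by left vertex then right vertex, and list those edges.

|M| = 8 (so the lex-smallest maximum matching has 8 edges)
process left vertices in ascending order; for each, take the smallest-labelled available neighbour that still permits 8 edges overall, or leave it unmatched if none does
lex-smallest matching: {1-0, 2-4, 3-8, 5-10, 6-22, 13-14, 15-12, 16-18}

Lex-smallest maximum matching: {(1,0), (2,4), (3,8), (5,10), (6,22), (13,14), (15,12), (16,18)}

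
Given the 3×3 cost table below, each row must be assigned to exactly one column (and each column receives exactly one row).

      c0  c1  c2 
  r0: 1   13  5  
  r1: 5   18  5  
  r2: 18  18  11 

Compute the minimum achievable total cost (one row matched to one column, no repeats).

Minimum assignment cost: 24

optimal assignment: row0→col0 (cost 1), row1→col2 (cost 5), row2→col1 (cost 18)
total = 1 + 5 + 18 = 24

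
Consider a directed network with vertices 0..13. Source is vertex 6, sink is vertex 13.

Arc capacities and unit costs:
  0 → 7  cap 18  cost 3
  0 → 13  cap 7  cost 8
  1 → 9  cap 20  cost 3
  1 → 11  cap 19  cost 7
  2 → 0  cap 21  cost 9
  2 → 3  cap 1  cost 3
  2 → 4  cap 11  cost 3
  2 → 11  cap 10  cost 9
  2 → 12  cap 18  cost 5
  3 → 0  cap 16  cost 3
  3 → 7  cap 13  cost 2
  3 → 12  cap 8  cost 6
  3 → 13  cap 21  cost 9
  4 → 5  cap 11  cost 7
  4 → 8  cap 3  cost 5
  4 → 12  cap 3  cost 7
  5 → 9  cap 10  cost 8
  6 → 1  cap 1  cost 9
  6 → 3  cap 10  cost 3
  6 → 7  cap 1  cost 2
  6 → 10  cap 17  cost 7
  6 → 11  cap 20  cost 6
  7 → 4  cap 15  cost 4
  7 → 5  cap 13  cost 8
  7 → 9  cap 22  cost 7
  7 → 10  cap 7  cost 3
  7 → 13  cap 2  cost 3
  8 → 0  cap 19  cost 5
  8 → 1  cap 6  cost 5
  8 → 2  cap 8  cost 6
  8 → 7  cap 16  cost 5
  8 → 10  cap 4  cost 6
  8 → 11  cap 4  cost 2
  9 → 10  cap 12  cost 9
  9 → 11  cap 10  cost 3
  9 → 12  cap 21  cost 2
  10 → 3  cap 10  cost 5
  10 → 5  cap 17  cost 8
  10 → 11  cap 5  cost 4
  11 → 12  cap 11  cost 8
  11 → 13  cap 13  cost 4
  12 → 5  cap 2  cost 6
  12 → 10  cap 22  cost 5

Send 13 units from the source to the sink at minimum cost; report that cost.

shortest-cost path #1: 6→7→13 push 1 @ unit cost 5 (adds 5)
shortest-cost path #2: 6→3→7→13 push 1 @ unit cost 8 (adds 8)
shortest-cost path #3: 6→11→13 push 11 @ unit cost 10 (adds 110)
total cost = 123

Minimum cost for 13 units: 123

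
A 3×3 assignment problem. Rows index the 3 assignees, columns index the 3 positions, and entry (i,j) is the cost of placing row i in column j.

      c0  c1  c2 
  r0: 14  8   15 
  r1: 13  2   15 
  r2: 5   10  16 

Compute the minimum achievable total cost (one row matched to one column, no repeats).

optimal assignment: row0→col2 (cost 15), row1→col1 (cost 2), row2→col0 (cost 5)
total = 15 + 2 + 5 = 22

Minimum assignment cost: 22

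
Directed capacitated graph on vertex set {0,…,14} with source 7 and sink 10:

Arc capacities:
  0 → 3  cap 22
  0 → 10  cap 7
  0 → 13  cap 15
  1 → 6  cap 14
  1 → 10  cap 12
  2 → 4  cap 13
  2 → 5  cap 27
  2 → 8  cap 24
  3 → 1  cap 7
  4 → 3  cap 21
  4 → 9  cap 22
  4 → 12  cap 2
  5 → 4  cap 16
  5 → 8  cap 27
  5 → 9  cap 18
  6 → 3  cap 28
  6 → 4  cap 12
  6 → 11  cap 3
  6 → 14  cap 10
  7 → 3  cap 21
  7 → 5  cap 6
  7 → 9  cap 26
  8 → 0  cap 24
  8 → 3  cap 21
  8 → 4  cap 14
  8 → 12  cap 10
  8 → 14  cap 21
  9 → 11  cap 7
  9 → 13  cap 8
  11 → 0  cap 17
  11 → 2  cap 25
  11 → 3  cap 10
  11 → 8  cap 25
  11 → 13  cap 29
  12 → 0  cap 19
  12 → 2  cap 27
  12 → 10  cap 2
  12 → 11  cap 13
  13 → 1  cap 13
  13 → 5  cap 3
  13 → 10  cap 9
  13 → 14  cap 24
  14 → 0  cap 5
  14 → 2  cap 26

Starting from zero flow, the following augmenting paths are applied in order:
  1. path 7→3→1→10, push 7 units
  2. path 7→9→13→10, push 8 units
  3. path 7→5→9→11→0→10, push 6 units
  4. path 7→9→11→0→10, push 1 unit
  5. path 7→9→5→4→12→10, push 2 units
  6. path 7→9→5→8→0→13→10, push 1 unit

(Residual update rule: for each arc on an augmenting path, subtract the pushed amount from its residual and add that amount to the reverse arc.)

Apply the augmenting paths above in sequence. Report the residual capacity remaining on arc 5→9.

Residual capacity of (5,9): 15

after path 1 (7→3→1→10, push 7): res(5,9)=18
after path 2 (7→9→13→10, push 8): res(5,9)=18
after path 3 (7→5→9→11→0→10, push 6): res(5,9)=12
after path 4 (7→9→11→0→10, push 1): res(5,9)=12
after path 5 (7→9→5→4→12→10, push 2): res(5,9)=14
after path 6 (7→9→5→8→0→13→10, push 1): res(5,9)=15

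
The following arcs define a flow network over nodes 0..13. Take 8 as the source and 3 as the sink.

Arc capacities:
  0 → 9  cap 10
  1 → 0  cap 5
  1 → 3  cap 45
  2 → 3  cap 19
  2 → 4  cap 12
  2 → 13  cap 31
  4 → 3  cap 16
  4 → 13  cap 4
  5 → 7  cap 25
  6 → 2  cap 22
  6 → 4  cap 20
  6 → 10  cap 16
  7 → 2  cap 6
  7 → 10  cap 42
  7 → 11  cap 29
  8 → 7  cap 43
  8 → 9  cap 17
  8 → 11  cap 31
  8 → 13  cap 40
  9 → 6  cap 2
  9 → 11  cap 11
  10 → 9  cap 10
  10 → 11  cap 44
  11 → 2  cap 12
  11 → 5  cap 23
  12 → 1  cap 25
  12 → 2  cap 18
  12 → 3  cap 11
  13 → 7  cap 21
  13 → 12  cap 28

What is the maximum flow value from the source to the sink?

augment #1: 8→7→2→3 bottleneck 6, total now 6
augment #2: 8→11→2→3 bottleneck 12, total now 18
augment #3: 8→13→12→3 bottleneck 11, total now 29
augment #4: 8→9→6→2→3 bottleneck 1, total now 30
augment #5: 8→9→6→4→3 bottleneck 1, total now 31
augment #6: 8→13→12→1→3 bottleneck 17, total now 48

Maximum flow value: 48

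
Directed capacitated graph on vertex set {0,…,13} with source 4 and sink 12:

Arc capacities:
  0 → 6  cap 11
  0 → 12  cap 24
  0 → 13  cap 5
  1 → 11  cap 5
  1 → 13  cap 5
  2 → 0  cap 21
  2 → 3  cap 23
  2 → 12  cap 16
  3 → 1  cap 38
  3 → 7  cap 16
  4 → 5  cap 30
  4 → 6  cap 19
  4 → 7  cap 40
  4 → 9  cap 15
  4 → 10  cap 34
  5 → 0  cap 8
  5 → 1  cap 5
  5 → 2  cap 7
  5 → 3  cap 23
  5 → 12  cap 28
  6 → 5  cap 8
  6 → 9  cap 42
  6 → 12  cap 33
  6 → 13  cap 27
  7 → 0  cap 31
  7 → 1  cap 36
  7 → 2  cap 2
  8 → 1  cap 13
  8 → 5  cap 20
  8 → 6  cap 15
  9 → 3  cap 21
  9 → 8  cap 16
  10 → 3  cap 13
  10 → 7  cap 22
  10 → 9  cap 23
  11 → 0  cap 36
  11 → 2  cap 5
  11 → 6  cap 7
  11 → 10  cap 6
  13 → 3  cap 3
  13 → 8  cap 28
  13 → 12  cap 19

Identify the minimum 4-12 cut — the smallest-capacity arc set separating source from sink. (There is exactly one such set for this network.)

augment #1: 4→5→12 push 28
augment #2: 4→6→12 push 19
augment #3: 4→5→0→12 push 2
augment #4: 4→7→0→12 push 22
augment #5: 4→7→2→12 push 2
augment #6: 4→7→0→6→12 push 9
augment #7: 4→7→1→13→12 push 5
augment #8: 4→9→8→6→12 push 5
augment #9: 4→7→1→11→2→12 push 2
augment #10: 4→9→8→5→2→12 push 7
augment #11: 4→9→8→6→13→12 push 3
augment #12: 4→10→3→1→11→2→12 push 3
augment #13: 4→10→9→8→6→13→12 push 1
max flow = 108; residual-reachable set from 4 gives S-side
cut edges (S→T): {(1,11), (1,13), (4,5), (4,6), (7,0), (7,2), (9,8)} total cap 108

Min-cut arcs: {(1,11), (1,13), (4,5), (4,6), (7,0), (7,2), (9,8)} (total capacity 108)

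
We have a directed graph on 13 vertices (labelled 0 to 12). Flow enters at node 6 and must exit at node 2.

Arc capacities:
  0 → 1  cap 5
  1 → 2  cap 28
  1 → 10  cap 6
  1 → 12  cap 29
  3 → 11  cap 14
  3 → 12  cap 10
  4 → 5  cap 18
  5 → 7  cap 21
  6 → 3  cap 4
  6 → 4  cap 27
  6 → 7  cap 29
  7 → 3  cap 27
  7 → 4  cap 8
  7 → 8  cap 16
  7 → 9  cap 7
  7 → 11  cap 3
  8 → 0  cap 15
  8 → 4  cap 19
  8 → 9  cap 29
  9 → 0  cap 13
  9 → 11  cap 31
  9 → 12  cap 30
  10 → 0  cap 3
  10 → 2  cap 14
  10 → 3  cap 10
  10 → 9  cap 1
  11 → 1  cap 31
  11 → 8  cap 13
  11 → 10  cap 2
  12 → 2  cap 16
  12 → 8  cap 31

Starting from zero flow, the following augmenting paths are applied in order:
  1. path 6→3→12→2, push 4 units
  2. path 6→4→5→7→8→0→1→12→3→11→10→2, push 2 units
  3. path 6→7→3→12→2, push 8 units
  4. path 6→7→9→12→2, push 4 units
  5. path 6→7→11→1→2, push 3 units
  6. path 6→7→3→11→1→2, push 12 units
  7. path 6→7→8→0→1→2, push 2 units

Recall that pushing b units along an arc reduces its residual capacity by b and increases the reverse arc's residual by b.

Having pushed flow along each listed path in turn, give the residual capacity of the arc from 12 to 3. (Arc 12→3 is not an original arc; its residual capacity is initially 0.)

Residual capacity of (12,3): 10

after path 1 (6→3→12→2, push 4): res(12,3)=4
after path 2 (6→4→5→7→8→0→1→12→3→11→10→2, push 2): res(12,3)=2
after path 3 (6→7→3→12→2, push 8): res(12,3)=10
after path 4 (6→7→9→12→2, push 4): res(12,3)=10
after path 5 (6→7→11→1→2, push 3): res(12,3)=10
after path 6 (6→7→3→11→1→2, push 12): res(12,3)=10
after path 7 (6→7→8→0→1→2, push 2): res(12,3)=10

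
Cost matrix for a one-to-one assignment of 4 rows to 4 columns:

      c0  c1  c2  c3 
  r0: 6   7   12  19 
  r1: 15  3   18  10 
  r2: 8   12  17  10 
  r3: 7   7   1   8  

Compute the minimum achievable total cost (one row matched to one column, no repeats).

Minimum assignment cost: 20

optimal assignment: row0→col0 (cost 6), row1→col1 (cost 3), row2→col3 (cost 10), row3→col2 (cost 1)
total = 6 + 3 + 10 + 1 = 20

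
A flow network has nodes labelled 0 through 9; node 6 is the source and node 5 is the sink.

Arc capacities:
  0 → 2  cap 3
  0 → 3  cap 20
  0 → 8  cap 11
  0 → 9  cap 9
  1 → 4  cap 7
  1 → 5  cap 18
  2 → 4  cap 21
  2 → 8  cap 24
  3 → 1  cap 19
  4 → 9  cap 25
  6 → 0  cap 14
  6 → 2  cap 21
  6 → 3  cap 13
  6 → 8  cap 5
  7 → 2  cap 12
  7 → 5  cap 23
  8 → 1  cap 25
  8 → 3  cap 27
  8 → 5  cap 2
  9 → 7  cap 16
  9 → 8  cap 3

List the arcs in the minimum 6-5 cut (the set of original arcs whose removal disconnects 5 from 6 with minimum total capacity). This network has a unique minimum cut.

augment #1: 6→8→5 push 2
augment #2: 6→3→1→5 push 13
augment #3: 6→8→1→5 push 3
augment #4: 6→0→3→1→5 push 2
augment #5: 6→0→9→7→5 push 9
augment #6: 6→2→4→9→7→5 push 7
max flow = 36; residual-reachable set from 6 gives S-side
cut edges (S→T): {(1,5), (8,5), (9,7)} total cap 36

Min-cut arcs: {(1,5), (8,5), (9,7)} (total capacity 36)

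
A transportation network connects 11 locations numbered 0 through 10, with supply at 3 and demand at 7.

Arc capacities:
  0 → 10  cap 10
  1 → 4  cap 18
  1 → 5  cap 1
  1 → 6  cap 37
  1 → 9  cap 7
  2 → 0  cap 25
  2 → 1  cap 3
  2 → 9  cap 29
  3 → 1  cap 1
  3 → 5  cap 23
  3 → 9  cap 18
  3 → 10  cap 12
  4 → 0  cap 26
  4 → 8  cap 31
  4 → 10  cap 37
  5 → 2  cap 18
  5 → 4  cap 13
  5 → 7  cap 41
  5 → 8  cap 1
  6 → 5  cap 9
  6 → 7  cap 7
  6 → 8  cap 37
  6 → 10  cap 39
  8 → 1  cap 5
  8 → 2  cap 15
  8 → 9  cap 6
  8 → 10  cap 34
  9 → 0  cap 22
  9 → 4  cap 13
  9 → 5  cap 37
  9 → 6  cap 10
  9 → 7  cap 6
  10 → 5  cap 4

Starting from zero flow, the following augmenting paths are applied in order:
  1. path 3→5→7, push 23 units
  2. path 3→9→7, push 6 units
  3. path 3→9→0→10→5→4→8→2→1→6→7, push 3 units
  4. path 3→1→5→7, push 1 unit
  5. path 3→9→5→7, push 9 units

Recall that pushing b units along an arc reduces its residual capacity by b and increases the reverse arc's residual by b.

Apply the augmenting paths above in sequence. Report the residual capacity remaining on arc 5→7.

Residual capacity of (5,7): 8

after path 1 (3→5→7, push 23): res(5,7)=18
after path 2 (3→9→7, push 6): res(5,7)=18
after path 3 (3→9→0→10→5→4→8→2→1→6→7, push 3): res(5,7)=18
after path 4 (3→1→5→7, push 1): res(5,7)=17
after path 5 (3→9→5→7, push 9): res(5,7)=8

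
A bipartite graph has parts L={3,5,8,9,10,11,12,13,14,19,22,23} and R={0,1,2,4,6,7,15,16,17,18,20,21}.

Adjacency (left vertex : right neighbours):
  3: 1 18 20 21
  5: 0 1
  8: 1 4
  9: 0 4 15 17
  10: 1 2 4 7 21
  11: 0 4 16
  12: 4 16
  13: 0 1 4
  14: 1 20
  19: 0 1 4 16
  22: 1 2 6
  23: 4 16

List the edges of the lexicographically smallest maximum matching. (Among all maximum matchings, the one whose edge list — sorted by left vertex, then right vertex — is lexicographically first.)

|M| = 9 (so the lex-smallest maximum matching has 9 edges)
process left vertices in ascending order; for each, take the smallest-labelled available neighbour that still permits 9 edges overall, or leave it unmatched if none does
lex-smallest matching: {3-18, 5-0, 8-1, 9-15, 10-2, 11-4, 12-16, 14-20, 22-6}

Lex-smallest maximum matching: {(3,18), (5,0), (8,1), (9,15), (10,2), (11,4), (12,16), (14,20), (22,6)}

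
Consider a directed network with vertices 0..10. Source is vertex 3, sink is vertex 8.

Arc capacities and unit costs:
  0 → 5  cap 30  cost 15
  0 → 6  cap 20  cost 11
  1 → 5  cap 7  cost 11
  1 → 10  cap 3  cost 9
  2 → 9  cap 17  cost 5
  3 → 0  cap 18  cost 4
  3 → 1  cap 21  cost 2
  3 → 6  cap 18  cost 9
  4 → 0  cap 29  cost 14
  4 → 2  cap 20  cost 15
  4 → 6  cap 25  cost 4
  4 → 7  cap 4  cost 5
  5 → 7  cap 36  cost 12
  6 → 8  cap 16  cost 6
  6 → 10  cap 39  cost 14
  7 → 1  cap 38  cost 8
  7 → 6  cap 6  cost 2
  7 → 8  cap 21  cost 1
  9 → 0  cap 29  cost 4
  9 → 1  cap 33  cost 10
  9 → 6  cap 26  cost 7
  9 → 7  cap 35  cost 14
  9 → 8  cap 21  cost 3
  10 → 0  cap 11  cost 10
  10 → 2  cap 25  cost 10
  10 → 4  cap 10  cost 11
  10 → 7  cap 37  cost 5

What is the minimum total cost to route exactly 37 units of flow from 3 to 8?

Minimum cost for 37 units: 819

shortest-cost path #1: 3→6→8 push 16 @ unit cost 15 (adds 240)
shortest-cost path #2: 3→1→10→7→8 push 3 @ unit cost 17 (adds 51)
shortest-cost path #3: 3→1→5→7→8 push 7 @ unit cost 26 (adds 182)
shortest-cost path #4: 3→6→10→7→8 push 2 @ unit cost 29 (adds 58)
shortest-cost path #5: 3→0→5→7→8 push 9 @ unit cost 32 (adds 288)
total cost = 819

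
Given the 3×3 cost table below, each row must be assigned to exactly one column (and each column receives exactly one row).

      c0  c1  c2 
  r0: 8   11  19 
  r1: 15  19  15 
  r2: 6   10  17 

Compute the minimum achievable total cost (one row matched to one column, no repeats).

Minimum assignment cost: 32

optimal assignment: row0→col1 (cost 11), row1→col2 (cost 15), row2→col0 (cost 6)
total = 11 + 15 + 6 = 32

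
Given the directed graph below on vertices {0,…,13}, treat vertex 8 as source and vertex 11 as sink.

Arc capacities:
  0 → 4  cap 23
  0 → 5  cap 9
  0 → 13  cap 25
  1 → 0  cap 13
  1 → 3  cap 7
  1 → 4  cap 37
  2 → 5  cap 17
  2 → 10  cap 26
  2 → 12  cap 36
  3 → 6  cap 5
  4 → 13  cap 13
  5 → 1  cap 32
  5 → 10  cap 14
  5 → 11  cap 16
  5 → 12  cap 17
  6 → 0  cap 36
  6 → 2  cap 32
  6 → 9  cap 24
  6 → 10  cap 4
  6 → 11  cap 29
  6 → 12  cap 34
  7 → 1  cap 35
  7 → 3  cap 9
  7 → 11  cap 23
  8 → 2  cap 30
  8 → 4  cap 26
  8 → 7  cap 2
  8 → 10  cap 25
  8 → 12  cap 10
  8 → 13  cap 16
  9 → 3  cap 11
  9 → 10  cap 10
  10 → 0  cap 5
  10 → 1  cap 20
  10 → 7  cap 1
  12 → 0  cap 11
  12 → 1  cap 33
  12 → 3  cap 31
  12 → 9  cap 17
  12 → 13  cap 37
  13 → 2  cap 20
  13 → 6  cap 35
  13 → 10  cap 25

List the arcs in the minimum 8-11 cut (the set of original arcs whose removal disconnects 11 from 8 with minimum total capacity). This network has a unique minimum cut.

Min-cut arcs: {(5,11), (6,11), (8,7), (10,7)} (total capacity 48)

augment #1: 8→7→11 push 2
augment #2: 8→2→5→11 push 16
augment #3: 8→10→7→11 push 1
augment #4: 8→13→6→11 push 16
augment #5: 8→4→13→6→11 push 13
max flow = 48; residual-reachable set from 8 gives S-side
cut edges (S→T): {(5,11), (6,11), (8,7), (10,7)} total cap 48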